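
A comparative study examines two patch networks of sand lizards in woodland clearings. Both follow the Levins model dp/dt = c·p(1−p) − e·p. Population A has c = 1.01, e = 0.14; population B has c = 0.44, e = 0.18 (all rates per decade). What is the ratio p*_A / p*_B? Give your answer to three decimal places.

1.458

A: p*_A = 1 − 0.14/1.01 = 0.8614.
B: p*_B = 1 − 0.18/0.44 = 0.5909.
p*_A / p*_B = 0.8614/0.5909 = 1.4577.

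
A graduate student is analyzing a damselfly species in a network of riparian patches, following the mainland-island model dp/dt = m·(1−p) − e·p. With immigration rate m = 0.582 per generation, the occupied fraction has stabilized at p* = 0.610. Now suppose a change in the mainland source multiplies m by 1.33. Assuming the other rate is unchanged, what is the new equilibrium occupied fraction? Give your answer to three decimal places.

Balance m(1−p*) = e·p* gives e = m(1−p*)/p* = 0.582×0.39000/0.61000 = 0.37210.
New p* = m/(m+e) = 0.77406/(0.77406+0.37210) = 0.67535.

0.675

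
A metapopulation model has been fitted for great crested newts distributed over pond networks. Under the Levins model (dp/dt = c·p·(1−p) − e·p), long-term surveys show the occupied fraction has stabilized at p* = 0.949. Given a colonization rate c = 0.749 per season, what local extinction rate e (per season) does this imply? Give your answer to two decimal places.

0.04

At equilibrium c(1−p*) = e.
e = 0.749 × (1 − 0.949) = 0.749 × 0.0510 = 0.0382.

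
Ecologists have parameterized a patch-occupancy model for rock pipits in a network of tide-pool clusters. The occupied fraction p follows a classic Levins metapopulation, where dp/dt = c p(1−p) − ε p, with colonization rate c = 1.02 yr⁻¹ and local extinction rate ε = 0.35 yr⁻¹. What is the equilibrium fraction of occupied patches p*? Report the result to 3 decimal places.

0.657

Setting dp/dt = 0 and dividing through by p* gives c·(1−p*) = ε.
So p* = 1 − ε/c = 1 − 0.35/1.02 = 1 − 0.3431 = 0.6569.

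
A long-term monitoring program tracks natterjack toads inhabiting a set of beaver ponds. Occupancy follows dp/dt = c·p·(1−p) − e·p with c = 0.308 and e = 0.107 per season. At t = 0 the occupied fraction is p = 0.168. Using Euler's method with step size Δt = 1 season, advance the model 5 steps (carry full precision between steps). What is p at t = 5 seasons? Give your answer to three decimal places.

0.313

Update rule: p ← p + [c·p·(1−p) − e·p]·Δt with Δt = 1.
p: 0.16800 → 0.19308  (Δp = +0.02508)
p: 0.19308 → 0.22040  (Δp = +0.02733)
p: 0.22040 → 0.24974  (Δp = +0.02934)
p: 0.24974 → 0.28073  (Δp = +0.03099)
p: 0.28073 → 0.31288  (Δp = +0.03215)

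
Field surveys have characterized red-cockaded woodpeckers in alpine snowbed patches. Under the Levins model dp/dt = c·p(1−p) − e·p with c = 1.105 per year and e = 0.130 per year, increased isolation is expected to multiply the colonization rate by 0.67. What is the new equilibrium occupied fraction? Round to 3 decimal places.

0.824

Before: p* = 1 − 0.130/1.105 = 0.8824.
After the change, c = 0.74035, e = 0.13, so p* = 1 − 0.13/0.74035 = 0.8244.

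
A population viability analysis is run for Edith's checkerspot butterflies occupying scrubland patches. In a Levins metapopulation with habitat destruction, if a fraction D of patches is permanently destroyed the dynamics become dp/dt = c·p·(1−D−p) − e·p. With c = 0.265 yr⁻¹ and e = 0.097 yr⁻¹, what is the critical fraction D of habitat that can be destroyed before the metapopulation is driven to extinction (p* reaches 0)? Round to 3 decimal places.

0.634

The nontrivial equilibrium is p* = (1−D) − e/c; extinction occurs when this hits zero.
So D_crit = 1 − e/c = 1 − 0.097/0.265 = 1 − 0.3660 = 0.6340.
Note this equals the original equilibrium occupancy — the Levins extinction-debt result.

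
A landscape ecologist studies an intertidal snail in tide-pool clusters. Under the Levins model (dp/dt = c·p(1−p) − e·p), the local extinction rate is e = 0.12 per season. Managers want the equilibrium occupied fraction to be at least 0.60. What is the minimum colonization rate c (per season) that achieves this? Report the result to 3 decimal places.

0.300

p* = 1 − e/c ≥ 0.60 requires e/c ≤ 0.4000, i.e. c ≥ e/0.4000.
c_min = 0.12/0.4000 = 0.3000.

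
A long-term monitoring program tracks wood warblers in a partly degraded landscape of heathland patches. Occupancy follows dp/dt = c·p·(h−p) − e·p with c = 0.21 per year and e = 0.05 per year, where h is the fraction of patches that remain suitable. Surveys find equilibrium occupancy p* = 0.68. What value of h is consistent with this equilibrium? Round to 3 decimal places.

0.918

At equilibrium c(h−p*) = e, so h = p* + e/c.
h = 0.68 + 0.05/0.21 = 0.68 + 0.2381 = 0.9181.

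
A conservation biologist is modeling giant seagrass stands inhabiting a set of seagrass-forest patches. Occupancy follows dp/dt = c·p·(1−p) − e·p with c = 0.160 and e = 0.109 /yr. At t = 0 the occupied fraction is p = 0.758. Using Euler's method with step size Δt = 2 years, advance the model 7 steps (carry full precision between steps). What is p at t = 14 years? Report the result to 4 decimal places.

Update rule: p ← p + [c·p·(1−p) − e·p]·Δt with Δt = 2.
t = 2: p = 0.75800 + (-0.10654) = 0.65146
t = 4: p = 0.65146 + (-0.06936) = 0.58210
t = 6: p = 0.58210 + (-0.04905) = 0.53304
t = 8: p = 0.53304 + (-0.03655) = 0.49649
t = 10: p = 0.49649 + (-0.02824) = 0.46825
t = 12: p = 0.46825 + (-0.02240) = 0.44585
t = 14: p = 0.44585 + (-0.01813) = 0.42772

0.4277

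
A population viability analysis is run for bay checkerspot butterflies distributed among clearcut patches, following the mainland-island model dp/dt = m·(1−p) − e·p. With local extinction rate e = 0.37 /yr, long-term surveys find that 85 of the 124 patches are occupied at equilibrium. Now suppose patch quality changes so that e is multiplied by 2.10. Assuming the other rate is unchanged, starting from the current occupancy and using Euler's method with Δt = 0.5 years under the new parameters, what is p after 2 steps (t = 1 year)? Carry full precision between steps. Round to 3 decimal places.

Observed p* = 85/124 = 0.68548.
Balance m(1−p*) = e·p* gives m = e·p*/(1−p*) = 0.37×0.68548/0.31452 = 0.80641.
Starting from p₀ = 0.68548; update p ← p + (dp/dt)·Δt with the new parameters.
  1  |  dp/dt·Δt = -0.139496  |  p_1 = 0.545988
  2  |  dp/dt·Δt = -0.029056  |  p_2 = 0.516932

0.517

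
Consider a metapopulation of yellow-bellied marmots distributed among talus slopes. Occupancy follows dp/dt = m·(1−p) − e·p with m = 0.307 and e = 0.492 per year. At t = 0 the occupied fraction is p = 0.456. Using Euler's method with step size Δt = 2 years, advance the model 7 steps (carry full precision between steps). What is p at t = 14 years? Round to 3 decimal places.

0.382

Update rule: p ← p + [m·(1−p) − e·p]·Δt with Δt = 2.
p: 0.45600 → 0.34131  (Δp = -0.11469)
p: 0.34131 → 0.40990  (Δp = +0.06858)
p: 0.40990 → 0.36888  (Δp = -0.04101)
p: 0.36888 → 0.39341  (Δp = +0.02453)
p: 0.39341 → 0.37874  (Δp = -0.01467)
p: 0.37874 → 0.38751  (Δp = +0.00877)
p: 0.38751 → 0.38227  (Δp = -0.00524)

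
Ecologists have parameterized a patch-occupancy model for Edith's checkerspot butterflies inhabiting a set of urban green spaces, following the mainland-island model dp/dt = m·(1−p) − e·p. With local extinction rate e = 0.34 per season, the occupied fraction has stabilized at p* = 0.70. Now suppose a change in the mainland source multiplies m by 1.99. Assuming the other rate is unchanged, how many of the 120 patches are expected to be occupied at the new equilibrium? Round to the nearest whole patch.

99

Balance m(1−p*) = e·p* gives m = e·p*/(1−p*) = 0.34×0.70000/0.30000 = 0.79333.
New p* = m/(m+e) = 1.57873/(1.57873+0.34000) = 0.82280.
Expected occupied = 120 × 0.82280 = 98.74 ≈ 99.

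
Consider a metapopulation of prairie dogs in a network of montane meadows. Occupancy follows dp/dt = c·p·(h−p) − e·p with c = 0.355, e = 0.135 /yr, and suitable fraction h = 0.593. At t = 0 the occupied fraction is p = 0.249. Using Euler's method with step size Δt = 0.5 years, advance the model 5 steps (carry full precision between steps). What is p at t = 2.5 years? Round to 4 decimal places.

Update rule: p ← p + [c·p·(h−p) − e·p]·Δt with Δt = 0.5.
step 1: Δp = -0.00160, p = 0.24740
step 2: Δp = -0.00152, p = 0.24587
step 3: Δp = -0.00145, p = 0.24443
step 4: Δp = -0.00138, p = 0.24305
step 5: Δp = -0.00131, p = 0.24174

0.2417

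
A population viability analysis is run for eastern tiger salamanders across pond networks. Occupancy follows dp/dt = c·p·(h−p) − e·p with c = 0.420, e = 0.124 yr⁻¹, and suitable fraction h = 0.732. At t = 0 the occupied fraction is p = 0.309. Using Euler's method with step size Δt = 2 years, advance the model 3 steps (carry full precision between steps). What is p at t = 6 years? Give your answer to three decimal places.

0.390

Update rule: p ← p + [c·p·(h−p) − e·p]·Δt with Δt = 2.
step 1: Δp = +0.03316, p = 0.34216
step 2: Δp = +0.02719, p = 0.36935
step 3: Δp = +0.02091, p = 0.39027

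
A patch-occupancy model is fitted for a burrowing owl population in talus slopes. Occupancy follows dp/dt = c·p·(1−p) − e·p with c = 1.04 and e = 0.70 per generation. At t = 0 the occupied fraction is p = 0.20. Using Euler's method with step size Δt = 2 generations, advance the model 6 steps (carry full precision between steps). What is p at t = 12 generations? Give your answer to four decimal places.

Update rule: p ← p + [c·p·(1−p) − e·p]·Δt with Δt = 2.
t = 2: p = 0.20000 + (+0.05280) = 0.25280
t = 4: p = 0.25280 + (+0.03898) = 0.29178
t = 6: p = 0.29178 + (+0.02133) = 0.31311
t = 8: p = 0.31311 + (+0.00900) = 0.32210
t = 10: p = 0.32210 + (+0.00323) = 0.32533
t = 12: p = 0.32533 + (+0.00108) = 0.32641

0.3264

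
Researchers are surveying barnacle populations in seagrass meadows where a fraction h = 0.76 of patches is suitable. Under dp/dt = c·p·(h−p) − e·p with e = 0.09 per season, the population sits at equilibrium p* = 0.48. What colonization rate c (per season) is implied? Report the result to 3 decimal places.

At equilibrium c(h−p*) = e, so c = e/(h−p*).
c = 0.09/(0.76 − 0.48) = 0.09/0.2800 = 0.3214.

0.321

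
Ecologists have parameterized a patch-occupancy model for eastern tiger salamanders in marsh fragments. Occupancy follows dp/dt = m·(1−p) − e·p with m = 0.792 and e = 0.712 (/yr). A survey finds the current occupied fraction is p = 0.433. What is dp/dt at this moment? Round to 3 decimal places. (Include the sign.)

0.141

Colonization term: m·(1−p) = 0.792×0.5670 = 0.44906.
Extinction term: e·p = 0.30830.
dp/dt = 0.44906 − 0.30830 = 0.14077.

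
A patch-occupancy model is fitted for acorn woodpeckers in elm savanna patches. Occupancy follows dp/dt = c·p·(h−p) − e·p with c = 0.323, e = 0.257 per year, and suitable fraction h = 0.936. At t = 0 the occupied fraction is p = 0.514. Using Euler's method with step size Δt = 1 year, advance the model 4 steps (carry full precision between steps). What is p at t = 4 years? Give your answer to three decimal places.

Update rule: p ← p + [c·p·(h−p) − e·p]·Δt with Δt = 1.
  1  |  dp/dt·Δt = -0.062037  |  p_1 = 0.451963
  2  |  dp/dt·Δt = -0.045493  |  p_2 = 0.406470
  3  |  dp/dt·Δt = -0.034941  |  p_3 = 0.371529
  4  |  dp/dt·Δt = -0.027744  |  p_4 = 0.343785

0.344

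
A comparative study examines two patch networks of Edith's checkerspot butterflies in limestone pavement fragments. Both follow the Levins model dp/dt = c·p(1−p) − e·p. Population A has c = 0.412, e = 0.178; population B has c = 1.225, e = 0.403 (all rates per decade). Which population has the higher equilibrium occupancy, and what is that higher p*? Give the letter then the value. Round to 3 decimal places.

A: p*_A = 1 − 0.178/0.412 = 0.5680.
B: p*_B = 1 − 0.403/1.225 = 0.6710.
B is higher at 0.6710.

B, 0.671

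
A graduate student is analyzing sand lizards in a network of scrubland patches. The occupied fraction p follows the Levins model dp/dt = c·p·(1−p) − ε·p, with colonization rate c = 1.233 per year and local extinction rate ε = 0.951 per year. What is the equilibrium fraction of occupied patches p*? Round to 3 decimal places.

At equilibrium, colonization balances extinction: c·p*·(1−p*) = ε·p*.
So p* = 1 − ε/c = 1 − 0.951/1.233 = 1 − 0.7713 = 0.2287.

0.229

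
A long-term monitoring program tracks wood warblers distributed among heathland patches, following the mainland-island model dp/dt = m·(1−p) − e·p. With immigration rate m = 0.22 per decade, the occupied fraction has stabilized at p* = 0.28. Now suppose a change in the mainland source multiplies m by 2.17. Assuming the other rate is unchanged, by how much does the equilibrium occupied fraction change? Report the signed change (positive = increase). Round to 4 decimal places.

Balance m(1−p*) = e·p* gives e = m(1−p*)/p* = 0.22×0.72000/0.28000 = 0.56571.
New p* = m/(m+e) = 0.47740/(0.47740+0.56571) = 0.45767.
Δp* = 0.45767 − 0.28000 = +0.17767.

0.1777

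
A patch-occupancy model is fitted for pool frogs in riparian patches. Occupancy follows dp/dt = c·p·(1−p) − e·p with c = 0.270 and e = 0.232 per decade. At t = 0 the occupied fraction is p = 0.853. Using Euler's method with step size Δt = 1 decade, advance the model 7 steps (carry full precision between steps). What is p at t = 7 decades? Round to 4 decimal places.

0.3647

Update rule: p ← p + [c·p·(1−p) − e·p]·Δt with Δt = 1.
step 1: Δp = -0.16404, p = 0.68896
step 2: Δp = -0.10198, p = 0.58698
step 3: Δp = -0.07072, p = 0.51626
step 4: Δp = -0.05234, p = 0.46391
step 5: Δp = -0.04048, p = 0.42344
step 6: Δp = -0.03232, p = 0.39112
step 7: Δp = -0.02644, p = 0.36468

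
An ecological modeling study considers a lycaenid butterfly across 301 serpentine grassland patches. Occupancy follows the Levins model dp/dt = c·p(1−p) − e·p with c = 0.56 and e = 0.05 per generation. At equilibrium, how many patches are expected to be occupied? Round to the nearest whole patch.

274

p* = 1 − e/c = 1 − 0.05/0.56 = 0.9107.
Expected occupied patches = N × p* = 301 × 0.9107 = 274.12 ≈ 274.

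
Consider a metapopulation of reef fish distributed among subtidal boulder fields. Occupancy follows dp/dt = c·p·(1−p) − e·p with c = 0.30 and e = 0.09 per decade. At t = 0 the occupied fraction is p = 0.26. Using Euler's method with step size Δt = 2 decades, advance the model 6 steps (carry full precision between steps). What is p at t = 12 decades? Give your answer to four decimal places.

0.6292

Update rule: p ← p + [c·p·(1−p) − e·p]·Δt with Δt = 2.
step 1: Δp = +0.06864, p = 0.32864
step 2: Δp = +0.07323, p = 0.40187
step 3: Δp = +0.07189, p = 0.47375
step 4: Δp = +0.06431, p = 0.53806
step 5: Δp = +0.05228, p = 0.59034
step 6: Δp = +0.03884, p = 0.62918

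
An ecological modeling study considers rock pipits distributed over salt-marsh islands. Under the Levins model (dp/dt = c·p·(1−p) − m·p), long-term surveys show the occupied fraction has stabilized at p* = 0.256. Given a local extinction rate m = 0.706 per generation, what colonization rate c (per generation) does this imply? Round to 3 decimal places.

At equilibrium c(1−p*) = m, so c = m/(1−p*).
c = 0.706/(1 − 0.256) = 0.706/0.7440 = 0.9489.

0.949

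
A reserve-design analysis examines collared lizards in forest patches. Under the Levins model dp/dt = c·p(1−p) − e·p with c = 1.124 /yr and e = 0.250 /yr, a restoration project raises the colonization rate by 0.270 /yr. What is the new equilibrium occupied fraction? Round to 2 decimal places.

Before: p* = 1 − 0.250/1.124 = 0.7776.
After the change, c = 1.394, e = 0.25, so p* = 1 − 0.25/1.394 = 0.8207.

0.82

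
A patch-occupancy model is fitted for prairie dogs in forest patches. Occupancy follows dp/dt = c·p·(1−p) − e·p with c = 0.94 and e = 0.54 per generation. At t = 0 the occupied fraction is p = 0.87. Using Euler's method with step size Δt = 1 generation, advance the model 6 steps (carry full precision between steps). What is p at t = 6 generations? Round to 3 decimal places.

0.430

Update rule: p ← p + [c·p·(1−p) − e·p]·Δt with Δt = 1.
t = 1: p = 0.87000 + (-0.36349) = 0.50651
t = 2: p = 0.50651 + (-0.03856) = 0.46796
t = 3: p = 0.46796 + (-0.01866) = 0.44929
t = 4: p = 0.44929 + (-0.01004) = 0.43926
t = 5: p = 0.43926 + (-0.00567) = 0.43359
t = 6: p = 0.43359 + (-0.00328) = 0.43031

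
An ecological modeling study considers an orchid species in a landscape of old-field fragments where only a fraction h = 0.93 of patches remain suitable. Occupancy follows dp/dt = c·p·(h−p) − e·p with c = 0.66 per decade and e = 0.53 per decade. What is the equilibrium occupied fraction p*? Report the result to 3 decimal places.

Setting dp/dt = 0 and dividing by p* gives c·(h−p*) = e.
So p* = h − e/c = 0.93 − 0.53/0.66 = 0.93 − 0.8030 = 0.1270.

0.127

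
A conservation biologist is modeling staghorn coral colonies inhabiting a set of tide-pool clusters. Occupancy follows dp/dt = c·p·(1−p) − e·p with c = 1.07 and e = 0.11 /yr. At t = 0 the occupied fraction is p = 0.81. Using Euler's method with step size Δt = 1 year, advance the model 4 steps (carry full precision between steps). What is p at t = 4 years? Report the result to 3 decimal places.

0.897

Update rule: p ← p + [c·p·(1−p) − e·p]·Δt with Δt = 1.
t = 1: p = 0.81000 + (+0.07557) = 0.88557
t = 2: p = 0.88557 + (+0.01101) = 0.89659
t = 3: p = 0.89659 + (+0.00058) = 0.89717
t = 4: p = 0.89717 + (+0.00002) = 0.89720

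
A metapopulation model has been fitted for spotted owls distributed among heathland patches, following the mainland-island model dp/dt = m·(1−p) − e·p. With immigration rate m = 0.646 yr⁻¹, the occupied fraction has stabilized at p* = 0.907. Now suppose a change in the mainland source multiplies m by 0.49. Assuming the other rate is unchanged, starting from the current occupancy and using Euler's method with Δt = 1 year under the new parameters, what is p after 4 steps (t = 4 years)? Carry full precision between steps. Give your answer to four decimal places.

0.8386

Balance m(1−p*) = e·p* gives e = m(1−p*)/p* = 0.646×0.09300/0.90700 = 0.06624.
Starting from p₀ = 0.90700; update p ← p + (dp/dt)·Δt with the new parameters.
  1  |  dp/dt·Δt = -0.030640  |  p_1 = 0.876360
  2  |  dp/dt·Δt = -0.018912  |  p_2 = 0.857449
  3  |  dp/dt·Δt = -0.011673  |  p_3 = 0.845776
  4  |  dp/dt·Δt = -0.007205  |  p_4 = 0.838571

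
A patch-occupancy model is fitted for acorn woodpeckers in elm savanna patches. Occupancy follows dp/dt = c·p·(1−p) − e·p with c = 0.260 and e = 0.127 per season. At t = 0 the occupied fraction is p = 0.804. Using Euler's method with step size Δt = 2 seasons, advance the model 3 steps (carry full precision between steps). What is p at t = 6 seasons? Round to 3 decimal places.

Update rule: p ← p + [c·p·(1−p) − e·p]·Δt with Δt = 2.
  1  |  dp/dt·Δt = -0.122272  |  p_1 = 0.681728
  2  |  dp/dt·Δt = -0.060332  |  p_2 = 0.621396
  3  |  dp/dt·Δt = -0.035498  |  p_3 = 0.585898

0.586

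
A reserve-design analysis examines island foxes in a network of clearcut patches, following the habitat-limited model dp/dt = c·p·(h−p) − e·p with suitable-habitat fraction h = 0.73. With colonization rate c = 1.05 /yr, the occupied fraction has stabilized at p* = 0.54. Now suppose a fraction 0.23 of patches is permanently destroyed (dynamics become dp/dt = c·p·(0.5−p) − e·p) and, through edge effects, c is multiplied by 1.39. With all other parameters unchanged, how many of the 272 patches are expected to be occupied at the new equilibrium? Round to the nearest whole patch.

99

Balance c(h−p*) = e gives e = 1.05×(0.73 − 0.54000) = 0.19950.
New p* = 0.5 − e/c = 0.5 − 0.19950/1.45950 = 0.36331.
Expected occupied = 272 × 0.36331 = 98.82 ≈ 99.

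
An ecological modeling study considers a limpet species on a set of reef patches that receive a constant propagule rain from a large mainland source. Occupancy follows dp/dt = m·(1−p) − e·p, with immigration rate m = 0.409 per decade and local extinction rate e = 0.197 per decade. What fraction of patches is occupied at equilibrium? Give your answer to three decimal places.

At equilibrium the propagule rain into empty patches balances local extinction: m(1−p*) = e·p*.
p* = m/(m+e) = 0.409/(0.409+0.197) = 0.409/0.6060 = 0.6749.

0.675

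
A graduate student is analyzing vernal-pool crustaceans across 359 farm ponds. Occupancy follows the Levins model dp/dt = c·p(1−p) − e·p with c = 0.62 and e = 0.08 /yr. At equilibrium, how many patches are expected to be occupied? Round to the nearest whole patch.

p* = 1 − e/c = 1 − 0.08/0.62 = 0.8710.
Expected occupied patches = N × p* = 359 × 0.8710 = 312.68 ≈ 313.

313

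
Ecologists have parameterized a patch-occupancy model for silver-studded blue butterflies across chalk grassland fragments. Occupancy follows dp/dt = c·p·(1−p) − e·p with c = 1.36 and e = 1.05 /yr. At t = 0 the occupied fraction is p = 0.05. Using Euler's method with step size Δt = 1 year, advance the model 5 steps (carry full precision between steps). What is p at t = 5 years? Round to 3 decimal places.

0.126

Update rule: p ← p + [c·p·(1−p) − e·p]·Δt with Δt = 1.
t = 1: p = 0.05000 + (+0.01210) = 0.06210
t = 2: p = 0.06210 + (+0.01401) = 0.07611
t = 3: p = 0.07611 + (+0.01572) = 0.09182
t = 4: p = 0.09182 + (+0.01700) = 0.10882
t = 5: p = 0.10882 + (+0.01763) = 0.12645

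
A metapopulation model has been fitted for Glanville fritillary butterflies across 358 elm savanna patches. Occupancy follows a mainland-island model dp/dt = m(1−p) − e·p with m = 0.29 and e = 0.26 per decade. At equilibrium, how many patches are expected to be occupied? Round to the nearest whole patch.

p* = m/(m+e) = 0.29/0.5500 = 0.5273.
Expected occupied patches = N × p* = 358 × 0.5273 = 188.76 ≈ 189.

189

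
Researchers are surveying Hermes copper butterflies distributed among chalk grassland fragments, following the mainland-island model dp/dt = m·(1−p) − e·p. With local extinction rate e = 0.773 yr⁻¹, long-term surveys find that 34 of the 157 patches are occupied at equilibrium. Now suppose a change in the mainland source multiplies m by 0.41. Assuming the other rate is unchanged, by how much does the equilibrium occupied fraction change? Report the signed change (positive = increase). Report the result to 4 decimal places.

-0.1148

Observed p* = 34/157 = 0.21656.
Balance m(1−p*) = e·p* gives m = e·p*/(1−p*) = 0.773×0.21656/0.78344 = 0.21367.
New p* = m/(m+e) = 0.08760/(0.08760+0.77300) = 0.10179.
Δp* = 0.10179 − 0.21656 = -0.11477.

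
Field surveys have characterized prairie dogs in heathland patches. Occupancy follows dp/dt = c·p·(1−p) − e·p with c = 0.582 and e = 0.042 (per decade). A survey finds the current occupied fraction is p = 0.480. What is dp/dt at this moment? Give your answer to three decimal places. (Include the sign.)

Colonization term: c·p·(1−p) = 0.582×0.480×0.5200 = 0.14527.
Extinction term: e·p = 0.02016.
dp/dt = 0.14527 − 0.02016 = 0.12511.

0.125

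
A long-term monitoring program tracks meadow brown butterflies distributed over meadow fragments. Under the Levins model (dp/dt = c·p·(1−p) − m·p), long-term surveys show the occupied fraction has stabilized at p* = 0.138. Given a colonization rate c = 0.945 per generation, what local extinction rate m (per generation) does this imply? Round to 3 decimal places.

0.815

At equilibrium c(1−p*) = m.
m = 0.945 × (1 − 0.138) = 0.945 × 0.8620 = 0.8146.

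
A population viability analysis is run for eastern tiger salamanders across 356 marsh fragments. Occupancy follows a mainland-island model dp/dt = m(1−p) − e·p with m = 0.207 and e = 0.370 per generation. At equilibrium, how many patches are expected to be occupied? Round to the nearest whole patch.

128

p* = m/(m+e) = 0.207/0.5770 = 0.3588.
Expected occupied patches = N × p* = 356 × 0.3588 = 127.72 ≈ 128.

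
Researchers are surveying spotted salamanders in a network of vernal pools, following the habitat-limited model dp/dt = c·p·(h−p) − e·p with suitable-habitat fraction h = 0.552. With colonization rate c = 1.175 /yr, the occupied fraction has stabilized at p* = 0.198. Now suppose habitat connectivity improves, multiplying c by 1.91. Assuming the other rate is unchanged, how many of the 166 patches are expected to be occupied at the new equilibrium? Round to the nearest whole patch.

Balance c(h−p*) = e gives e = 1.175×(0.552 − 0.19800) = 0.41595.
New p* = 0.552 − e/c = 0.552 − 0.41595/2.24425 = 0.36666.
Expected occupied = 166 × 0.36666 = 60.87 ≈ 61.

61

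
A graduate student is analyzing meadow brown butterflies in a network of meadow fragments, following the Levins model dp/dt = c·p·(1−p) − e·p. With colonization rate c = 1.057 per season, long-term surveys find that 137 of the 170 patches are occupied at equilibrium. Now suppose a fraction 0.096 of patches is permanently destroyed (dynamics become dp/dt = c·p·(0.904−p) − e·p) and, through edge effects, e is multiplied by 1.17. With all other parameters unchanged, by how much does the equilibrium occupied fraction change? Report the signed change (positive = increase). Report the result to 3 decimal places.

Observed p* = 137/170 = 0.80588.
Balance c(1−p*) = e gives e = 1.057×(1 − 0.80588) = 0.20518.
New p* = 0.904 − e/c = 0.904 − 0.24006/1.05700 = 0.67689.
Δp* = 0.67689 − 0.80588 = -0.12899.

-0.129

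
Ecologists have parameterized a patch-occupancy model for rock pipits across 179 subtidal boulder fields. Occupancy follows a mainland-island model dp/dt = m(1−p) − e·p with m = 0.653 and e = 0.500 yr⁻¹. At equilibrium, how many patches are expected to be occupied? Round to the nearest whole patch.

p* = m/(m+e) = 0.653/1.1530 = 0.5663.
Expected occupied patches = N × p* = 179 × 0.5663 = 101.38 ≈ 101.

101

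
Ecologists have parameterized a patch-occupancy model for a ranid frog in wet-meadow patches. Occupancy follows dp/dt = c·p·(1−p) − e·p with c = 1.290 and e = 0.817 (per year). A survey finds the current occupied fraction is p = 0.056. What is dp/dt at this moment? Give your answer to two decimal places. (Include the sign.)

0.02

Colonization term: c·p·(1−p) = 1.290×0.056×0.9440 = 0.06819.
Extinction term: e·p = 0.04575.
dp/dt = 0.06819 − 0.04575 = 0.02244.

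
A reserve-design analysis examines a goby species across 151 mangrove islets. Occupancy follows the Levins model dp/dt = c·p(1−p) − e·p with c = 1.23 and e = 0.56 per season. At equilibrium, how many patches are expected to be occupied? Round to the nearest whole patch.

82

p* = 1 − e/c = 1 − 0.56/1.23 = 0.5447.
Expected occupied patches = N × p* = 151 × 0.5447 = 82.25 ≈ 82.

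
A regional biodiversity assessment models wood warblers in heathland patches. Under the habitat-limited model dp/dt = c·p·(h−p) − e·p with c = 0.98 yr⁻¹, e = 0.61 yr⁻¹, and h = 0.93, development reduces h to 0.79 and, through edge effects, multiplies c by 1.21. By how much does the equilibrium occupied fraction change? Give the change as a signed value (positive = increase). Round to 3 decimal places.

Before: p* = h − e/c = 0.93 − 0.61/0.98 = 0.93 − 0.6224 = 0.3076.
After: c = 1.1858, e = 0.61, h = 0.79; p* = 0.79 − 0.61/1.1858 = 0.2756.
Δp* = 0.2756 − 0.3076 = -0.0320.

-0.032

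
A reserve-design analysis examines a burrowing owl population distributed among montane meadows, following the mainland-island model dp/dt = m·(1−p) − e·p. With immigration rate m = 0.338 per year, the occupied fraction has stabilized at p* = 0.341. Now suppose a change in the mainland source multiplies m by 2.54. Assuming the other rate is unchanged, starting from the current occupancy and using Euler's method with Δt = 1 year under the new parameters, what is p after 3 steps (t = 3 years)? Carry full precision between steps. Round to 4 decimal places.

0.5983

Balance m(1−p*) = e·p* gives e = m(1−p*)/p* = 0.338×0.65900/0.34100 = 0.65320.
Starting from p₀ = 0.34100; update p ← p + (dp/dt)·Δt with the new parameters.
p: 0.34100 → 0.68402  (Δp = +0.34302)
p: 0.68402 → 0.50849  (Δp = -0.17553)
p: 0.50849 → 0.59831  (Δp = +0.08982)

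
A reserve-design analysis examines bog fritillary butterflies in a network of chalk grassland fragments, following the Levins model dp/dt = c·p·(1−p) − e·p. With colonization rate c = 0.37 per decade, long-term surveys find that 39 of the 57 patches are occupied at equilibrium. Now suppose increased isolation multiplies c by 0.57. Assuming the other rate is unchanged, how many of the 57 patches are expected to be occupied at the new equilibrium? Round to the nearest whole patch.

Observed p* = 39/57 = 0.68421.
Balance c(1−p*) = e gives e = 0.37×(1 − 0.68421) = 0.11684.
New p* = 1 − e/c = 1 − 0.11684/0.21090 = 0.44599.
Expected occupied = 57 × 0.44599 = 25.42 ≈ 25.

25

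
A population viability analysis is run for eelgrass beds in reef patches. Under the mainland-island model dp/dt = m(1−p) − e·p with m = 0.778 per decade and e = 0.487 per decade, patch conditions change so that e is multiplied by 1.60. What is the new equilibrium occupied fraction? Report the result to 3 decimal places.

Before: p* = 0.778/(0.778+0.487) = 0.6150.
After: m = 0.778, e = 0.7792; p* = 0.778/1.5572 = 0.4996.

0.500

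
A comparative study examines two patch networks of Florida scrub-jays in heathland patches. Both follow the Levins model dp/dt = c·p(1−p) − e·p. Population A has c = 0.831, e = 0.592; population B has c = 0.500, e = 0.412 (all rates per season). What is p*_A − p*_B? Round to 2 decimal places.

0.11

A: p*_A = 1 − 0.592/0.831 = 0.2876.
B: p*_B = 1 − 0.412/0.500 = 0.1760.
p*_A − p*_B = 0.2876 − 0.1760 = 0.1116.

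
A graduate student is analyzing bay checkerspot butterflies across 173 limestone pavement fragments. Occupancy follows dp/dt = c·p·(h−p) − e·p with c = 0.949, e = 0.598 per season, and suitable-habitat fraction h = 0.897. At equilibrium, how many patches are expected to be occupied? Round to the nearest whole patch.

46

p* = h − e/c = 0.897 − 0.6301 = 0.2669.
Expected occupied patches = N × p* = 173 × 0.2669 = 46.17 ≈ 46.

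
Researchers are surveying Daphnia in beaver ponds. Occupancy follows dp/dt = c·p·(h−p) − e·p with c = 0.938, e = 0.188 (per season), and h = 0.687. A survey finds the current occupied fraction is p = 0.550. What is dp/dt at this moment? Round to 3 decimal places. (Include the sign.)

Colonization term: c·p·(h−p) = 0.938×0.550×0.1370 = 0.07068.
Extinction term: e·p = 0.10340.
dp/dt = 0.07068 − 0.10340 = -0.03272.

-0.033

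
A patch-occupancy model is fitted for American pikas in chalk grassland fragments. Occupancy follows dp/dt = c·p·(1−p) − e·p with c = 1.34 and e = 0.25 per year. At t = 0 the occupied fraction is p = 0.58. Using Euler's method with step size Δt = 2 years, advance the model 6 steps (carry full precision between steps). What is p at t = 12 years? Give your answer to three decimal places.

0.618

Update rule: p ← p + [c·p·(1−p) − e·p]·Δt with Δt = 2.
p: 0.58000 → 0.94285  (Δp = +0.36285)
p: 0.94285 → 0.61584  (Δp = -0.32701)
p: 0.61584 → 0.94196  (Δp = +0.32612)
p: 0.94196 → 0.61750  (Δp = -0.32445)
p: 0.61750 → 0.94175  (Δp = +0.32425)
p: 0.94175 → 0.61789  (Δp = -0.32385)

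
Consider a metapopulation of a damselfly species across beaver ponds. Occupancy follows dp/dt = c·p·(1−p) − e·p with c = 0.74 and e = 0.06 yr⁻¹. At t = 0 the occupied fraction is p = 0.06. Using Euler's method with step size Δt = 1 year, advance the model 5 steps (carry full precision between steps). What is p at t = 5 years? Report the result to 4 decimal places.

0.5195

Update rule: p ← p + [c·p·(1−p) − e·p]·Δt with Δt = 1.
step 1: Δp = +0.03814, p = 0.09814
step 2: Δp = +0.05961, p = 0.15774
step 3: Δp = +0.08885, p = 0.24659
step 4: Δp = +0.12269, p = 0.36928
step 5: Δp = +0.15020, p = 0.51948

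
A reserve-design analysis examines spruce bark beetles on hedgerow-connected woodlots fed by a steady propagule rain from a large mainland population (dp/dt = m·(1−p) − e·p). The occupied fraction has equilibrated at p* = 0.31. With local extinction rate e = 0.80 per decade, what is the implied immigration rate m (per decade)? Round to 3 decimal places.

0.359

At equilibrium m(1−p*) = e·p*, so m = e·p*/(1−p*).
m = 0.80 × 0.31 / 0.6900 = 0.2480/0.6900 = 0.3594.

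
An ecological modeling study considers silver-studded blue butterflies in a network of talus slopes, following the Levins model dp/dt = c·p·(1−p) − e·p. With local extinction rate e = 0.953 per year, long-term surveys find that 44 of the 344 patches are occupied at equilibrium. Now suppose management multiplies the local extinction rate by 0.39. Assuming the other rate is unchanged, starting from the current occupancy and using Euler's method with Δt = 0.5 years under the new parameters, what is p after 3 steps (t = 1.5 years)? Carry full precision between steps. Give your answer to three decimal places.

Observed p* = 44/344 = 0.12791.
Balance c(1−p*) = e gives c = e/(1 − 0.12791) = 0.953/0.87209 = 1.09277.
Starting from p₀ = 0.12791; update p ← p + (dp/dt)·Δt with the new parameters.
p: 0.12791 → 0.16509  (Δp = +0.03718)
p: 0.16509 → 0.20972  (Δp = +0.04463)
p: 0.20972 → 0.26130  (Δp = +0.05158)

0.261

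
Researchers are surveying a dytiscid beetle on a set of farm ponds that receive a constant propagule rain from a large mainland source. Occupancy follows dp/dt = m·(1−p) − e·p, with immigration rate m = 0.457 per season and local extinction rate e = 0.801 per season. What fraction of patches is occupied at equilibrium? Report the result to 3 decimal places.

0.363

At equilibrium the propagule rain into empty patches balances local extinction: m(1−p*) = e·p*.
p* = m/(m+e) = 0.457/(0.457+0.801) = 0.457/1.2580 = 0.3633.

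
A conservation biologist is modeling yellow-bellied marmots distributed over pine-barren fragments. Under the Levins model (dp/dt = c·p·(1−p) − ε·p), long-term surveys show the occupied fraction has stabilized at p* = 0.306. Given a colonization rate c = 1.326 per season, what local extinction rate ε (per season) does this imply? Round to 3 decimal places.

At equilibrium c(1−p*) = ε.
ε = 1.326 × (1 − 0.306) = 1.326 × 0.6940 = 0.9202.

0.920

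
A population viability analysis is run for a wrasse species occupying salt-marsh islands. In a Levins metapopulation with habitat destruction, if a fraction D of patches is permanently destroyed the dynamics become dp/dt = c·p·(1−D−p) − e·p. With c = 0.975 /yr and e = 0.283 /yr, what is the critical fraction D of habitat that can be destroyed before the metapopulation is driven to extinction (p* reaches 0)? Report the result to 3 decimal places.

0.710

The nontrivial equilibrium is p* = (1−D) − e/c; extinction occurs when this hits zero.
So D_crit = 1 − e/c = 1 − 0.283/0.975 = 1 − 0.2903 = 0.7097.
This equals the undisturbed p*, a classic result of Lande's extension.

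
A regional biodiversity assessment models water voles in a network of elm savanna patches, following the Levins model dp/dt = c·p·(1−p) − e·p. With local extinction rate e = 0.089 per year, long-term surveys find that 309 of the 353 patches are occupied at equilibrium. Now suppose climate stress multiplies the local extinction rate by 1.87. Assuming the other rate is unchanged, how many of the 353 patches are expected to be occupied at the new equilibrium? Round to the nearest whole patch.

271

Observed p* = 309/353 = 0.87535.
Balance c(1−p*) = e gives c = e/(1 − 0.87535) = 0.089/0.12465 = 0.71400.
New p* = 1 − e/c = 1 − 0.16643/0.71400 = 0.76690.
Expected occupied = 353 × 0.76690 = 270.72 ≈ 271.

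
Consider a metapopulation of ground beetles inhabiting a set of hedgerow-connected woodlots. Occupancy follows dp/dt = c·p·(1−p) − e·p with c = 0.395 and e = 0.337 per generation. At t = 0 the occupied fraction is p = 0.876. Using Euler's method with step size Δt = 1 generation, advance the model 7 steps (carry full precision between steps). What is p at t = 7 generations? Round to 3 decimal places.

Update rule: p ← p + [c·p·(1−p) − e·p]·Δt with Δt = 1.
t = 1: p = 0.87600 + (-0.25231) = 0.62369
t = 2: p = 0.62369 + (-0.11748) = 0.50622
t = 3: p = 0.50622 + (-0.07186) = 0.43436
t = 4: p = 0.43436 + (-0.04933) = 0.38503
t = 5: p = 0.38503 + (-0.03623) = 0.34880
t = 6: p = 0.34880 + (-0.02783) = 0.32097
t = 7: p = 0.32097 + (-0.02208) = 0.29890

0.299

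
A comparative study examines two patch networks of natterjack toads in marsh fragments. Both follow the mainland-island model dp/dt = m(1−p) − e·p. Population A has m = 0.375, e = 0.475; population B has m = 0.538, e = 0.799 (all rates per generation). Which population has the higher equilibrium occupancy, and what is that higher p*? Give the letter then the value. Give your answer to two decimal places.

A, 0.44

A: p*_A = m/(m+e) = 0.375/0.8500 = 0.4412.
B: p*_B = 0.538/1.3370 = 0.4024.
A is higher at 0.4412.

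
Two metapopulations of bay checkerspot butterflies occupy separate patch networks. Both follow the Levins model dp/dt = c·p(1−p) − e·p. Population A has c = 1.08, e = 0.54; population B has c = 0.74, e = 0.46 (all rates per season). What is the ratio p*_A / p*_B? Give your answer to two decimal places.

A: p*_A = 1 − 0.54/1.08 = 0.5000.
B: p*_B = 1 − 0.46/0.74 = 0.3784.
p*_A / p*_B = 0.5000/0.3784 = 1.3214.

1.32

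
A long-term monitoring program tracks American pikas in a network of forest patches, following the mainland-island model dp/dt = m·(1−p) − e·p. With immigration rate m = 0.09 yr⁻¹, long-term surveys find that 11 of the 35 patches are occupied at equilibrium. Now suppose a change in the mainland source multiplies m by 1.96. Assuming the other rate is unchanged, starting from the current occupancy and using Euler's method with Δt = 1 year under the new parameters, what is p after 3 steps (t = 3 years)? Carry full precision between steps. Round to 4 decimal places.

0.4340

Observed p* = 11/35 = 0.31429.
Balance m(1−p*) = e·p* gives e = m(1−p*)/p* = 0.09×0.68571/0.31429 = 0.19636.
Starting from p₀ = 0.31429; update p ← p + (dp/dt)·Δt with the new parameters.
  1  |  dp/dt·Δt = +0.059246  |  p_1 = 0.373531
  2  |  dp/dt·Δt = +0.037161  |  p_2 = 0.410692
  3  |  dp/dt·Δt = +0.023309  |  p_3 = 0.434001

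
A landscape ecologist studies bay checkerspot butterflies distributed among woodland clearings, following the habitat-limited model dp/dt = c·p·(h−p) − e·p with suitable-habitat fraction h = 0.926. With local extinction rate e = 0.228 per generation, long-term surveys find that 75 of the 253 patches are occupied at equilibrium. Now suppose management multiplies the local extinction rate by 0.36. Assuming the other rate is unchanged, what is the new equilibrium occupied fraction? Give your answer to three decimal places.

Observed p* = 75/253 = 0.29644.
Balance c(h−p*) = e gives c = e/(0.926 − 0.29644) = 0.228/0.62956 = 0.36216.
New p* = 0.926 − e/c = 0.926 − 0.08208/0.36216 = 0.69936.

0.699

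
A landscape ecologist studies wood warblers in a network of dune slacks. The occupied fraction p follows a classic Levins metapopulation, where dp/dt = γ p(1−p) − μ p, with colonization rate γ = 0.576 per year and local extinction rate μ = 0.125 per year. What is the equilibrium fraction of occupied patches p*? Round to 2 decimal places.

At equilibrium, colonization balances extinction: γ·p*·(1−p*) = μ·p*.
So p* = 1 − μ/γ = 1 − 0.125/0.576 = 1 − 0.2170 = 0.7830.

0.78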